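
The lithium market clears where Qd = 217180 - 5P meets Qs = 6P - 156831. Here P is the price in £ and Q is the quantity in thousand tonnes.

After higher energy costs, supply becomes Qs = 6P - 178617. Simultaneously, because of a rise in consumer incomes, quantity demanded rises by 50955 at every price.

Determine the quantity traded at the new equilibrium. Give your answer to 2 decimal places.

Initially, 217180 - 5P = 6P - 156831, so 374011 = 11P and P = 34001, Q = 47175.
With the change applied: demand Qd = 268135 - 5P, supply Qs = 6P - 178617.
New equilibrium: 268135 - 5P = 6P - 178617 ⇒ 446752 = 11P ⇒ P = 446752/11 ≈ 40613.8182, Q = 715725/11 ≈ 65065.9091.

65065.91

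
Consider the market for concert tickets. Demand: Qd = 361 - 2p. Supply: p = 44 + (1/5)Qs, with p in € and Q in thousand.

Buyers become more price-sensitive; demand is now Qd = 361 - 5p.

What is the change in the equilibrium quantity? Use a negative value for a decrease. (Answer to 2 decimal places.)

-124.50

Solve the original market: 361 - 2p = 5p - 220, hence p = 83 and Q = 195.
With the change applied: demand Qd = 361 - 5p, supply Qs = 5p - 220.
Clearing the new market: 361 - 5p = 5p - 220, so p = 58.1 and Q = 70.5.
ΔQ = 70.5 − 195 = -124.50.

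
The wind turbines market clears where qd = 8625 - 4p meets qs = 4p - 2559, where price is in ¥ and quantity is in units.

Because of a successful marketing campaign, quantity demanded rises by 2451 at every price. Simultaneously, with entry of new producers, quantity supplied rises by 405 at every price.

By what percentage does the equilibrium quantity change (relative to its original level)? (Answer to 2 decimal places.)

Solve the original market: 8625 - 4p = 4p - 2559, hence p = 1398 and q = 3033.
The shock moves the curves to qd = 11076 - 4p and qs = 4p - 2154.
Setting them equal: 11076 - 4p = 4p - 2154 → 13230 = 8p, so p = 1653.75 and q = 4461.
%Δq = (4461 − 3033) / 3033 × 100 = +47.08%.

+47.08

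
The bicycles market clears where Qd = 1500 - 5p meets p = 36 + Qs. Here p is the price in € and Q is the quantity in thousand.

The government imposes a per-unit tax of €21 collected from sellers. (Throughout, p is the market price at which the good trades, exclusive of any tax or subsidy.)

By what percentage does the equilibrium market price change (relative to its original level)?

+1.3671875

Initially, 1500 - 5p = p - 36, so 1536 = 6p and p = 256, Q = 220.
Since sellers keep the price net of the tax, the effective supply curve becomes Qs = p - 57.
New equilibrium: 1500 - 5p = p - 57 ⇒ 1557 = 6p ⇒ p = 259.5, Q = 202.5.
%Δp = (259.5 − 256) / 256 × 100 = +1.3671875%.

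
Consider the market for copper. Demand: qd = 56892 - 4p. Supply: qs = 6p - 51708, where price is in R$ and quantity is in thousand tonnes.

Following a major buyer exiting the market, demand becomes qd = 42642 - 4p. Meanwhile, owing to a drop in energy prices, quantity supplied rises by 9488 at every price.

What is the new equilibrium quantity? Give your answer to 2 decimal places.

8697.20

Before the shock: 56892 - 4p = 6p - 51708 ⇒ 108600 = 10p ⇒ p = 10860, q = 13452.
With the change applied: demand qd = 42642 - 4p, supply qs = 6p - 42220.
New equilibrium: 42642 - 4p = 6p - 42220 ⇒ 84862 = 10p ⇒ p = 8486.2, q = 8697.2.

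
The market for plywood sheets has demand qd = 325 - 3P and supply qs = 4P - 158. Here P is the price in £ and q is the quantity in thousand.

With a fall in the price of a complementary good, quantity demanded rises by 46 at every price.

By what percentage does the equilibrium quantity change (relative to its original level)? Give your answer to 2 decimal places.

+22.28

Solve the original market: 325 - 3P = 4P - 158, hence P = 69 and q = 118.
The new curves are qd = 371 - 3P (demand) and qs = 4P - 158 (supply).
Setting them equal: 371 - 3P = 4P - 158 → 529 = 7P, so P = 529/7 ≈ 75.5714 and q = 1010/7 ≈ 144.2857.
%Δq = (144.2857 − 118) / 118 × 100 = +22.28%.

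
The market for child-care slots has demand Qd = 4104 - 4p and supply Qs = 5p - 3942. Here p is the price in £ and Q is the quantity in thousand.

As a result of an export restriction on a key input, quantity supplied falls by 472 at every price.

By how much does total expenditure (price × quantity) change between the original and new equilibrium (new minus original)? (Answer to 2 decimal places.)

Solve the original market: 4104 - 4p = 5p - 3942, hence p = 894 and Q = 528.
The new curves are Qd = 4104 - 4p (demand) and Qs = 5p - 4414 (supply).
Setting them equal: 4104 - 4p = 5p - 4414 → 8518 = 9p, so p = 8518/9 ≈ 946.4444 and Q = 2864/9 ≈ 318.2222.
Expenditure moves from 894×528 = 472032 to 946.4444×318.2222 = 301179.6543; change = -170852.35.

-170852.35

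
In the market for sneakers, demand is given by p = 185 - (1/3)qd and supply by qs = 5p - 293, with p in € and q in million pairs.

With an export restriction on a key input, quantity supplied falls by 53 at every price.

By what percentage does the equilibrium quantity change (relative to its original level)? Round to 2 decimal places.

-8.39

Before the shock: 555 - 3p = 5p - 293 ⇒ 848 = 8p ⇒ p = 106, q = 237.
The new curves are qd = 555 - 3p (demand) and qs = 5p - 346 (supply).
Setting them equal: 555 - 3p = 5p - 346 → 901 = 8p, so p = 112.625 and q = 217.125.
%Δq = (217.125 − 237) / 237 × 100 = -8.39%.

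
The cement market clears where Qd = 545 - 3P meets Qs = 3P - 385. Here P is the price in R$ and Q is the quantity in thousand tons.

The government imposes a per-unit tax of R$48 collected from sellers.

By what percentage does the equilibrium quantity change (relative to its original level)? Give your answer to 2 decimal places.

Before the shock: 545 - 3P = 3P - 385 ⇒ 930 = 6P ⇒ P = 155, Q = 80.
Since sellers keep the price net of the tax, the effective supply curve becomes Qs = 3P - 529.
Equate the new curves: 545 - 3P = 3P - 529, giving 1074 = 6P, P = 179, Q = 8.
%ΔQ = (8 − 80) / 80 × 100 = -90.00%.

-90.00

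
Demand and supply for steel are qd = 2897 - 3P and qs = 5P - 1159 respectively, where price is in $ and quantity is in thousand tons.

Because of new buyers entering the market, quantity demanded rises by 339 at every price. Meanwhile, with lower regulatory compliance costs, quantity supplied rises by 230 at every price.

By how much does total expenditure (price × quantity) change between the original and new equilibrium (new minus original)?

+173959.328125

Solve the original market: 2897 - 3P = 5P - 1159, hence P = 507 and q = 1376.
After the shift, demand is qd = 3236 - 3P and supply is qs = 5P - 929.
Setting them equal: 3236 - 3P = 5P - 929 → 4165 = 8P, so P = 520.625 and q = 1674.125.
Expenditure moves from 507×1376 = 697632 to 520.625×1674.125 = 871591.328125; change = +173959.328125.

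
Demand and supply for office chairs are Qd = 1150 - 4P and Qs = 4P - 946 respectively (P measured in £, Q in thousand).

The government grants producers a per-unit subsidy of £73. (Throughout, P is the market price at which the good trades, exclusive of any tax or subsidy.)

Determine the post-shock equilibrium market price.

Solve the original market: 1150 - 4P = 4P - 946, hence P = 262 and Q = 102.
Since sellers receive the price plus the subsidy, the effective supply curve becomes Qs = 4P - 654.
Equate the new curves: 1150 - 4P = 4P - 654, giving 1804 = 8P, P = 225.5, Q = 248.

225.5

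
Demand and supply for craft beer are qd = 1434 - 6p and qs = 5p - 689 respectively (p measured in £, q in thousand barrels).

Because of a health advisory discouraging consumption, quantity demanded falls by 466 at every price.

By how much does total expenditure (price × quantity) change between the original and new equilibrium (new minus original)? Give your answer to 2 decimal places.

-43599.88

Solve the original market: 1434 - 6p = 5p - 689, hence p = 193 and q = 276.
After the shift, demand is qd = 968 - 6p and supply is qs = 5p - 689.
Equate the new curves: 968 - 6p = 5p - 689, giving 1657 = 11p, p = 1657/11 ≈ 150.6364, q = 706/11 ≈ 64.1818.
Expenditure moves from 193×276 = 53268 to 150.6364×64.1818 = 9668.1157; change = -43599.88.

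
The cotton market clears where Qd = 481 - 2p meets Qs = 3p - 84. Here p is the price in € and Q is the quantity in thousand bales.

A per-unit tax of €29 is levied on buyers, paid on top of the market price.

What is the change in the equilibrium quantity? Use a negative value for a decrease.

-34.8

Before the shock: 481 - 2p = 3p - 84 ⇒ 565 = 5p ⇒ p = 113, Q = 255.
Since buyers pay the price plus the tax, the effective demand curve becomes Qd = 423 - 2p.
Setting them equal: 423 - 2p = 3p - 84 → 507 = 5p, so p = 101.4 and Q = 220.2.
ΔQ = 220.2 − 255 = -34.8.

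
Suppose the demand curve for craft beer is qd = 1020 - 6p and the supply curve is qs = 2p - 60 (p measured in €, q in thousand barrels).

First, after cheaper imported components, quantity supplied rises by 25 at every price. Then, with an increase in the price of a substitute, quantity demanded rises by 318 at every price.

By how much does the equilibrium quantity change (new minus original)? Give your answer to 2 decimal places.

+98.25

Original equilibrium: 1020 - 6p = 2p - 60 gives 1080 = 8p, so p = 135 and q = 210.
The shock moves the curves to qd = 1338 - 6p and qs = 2p - 35.
New equilibrium: 1338 - 6p = 2p - 35 ⇒ 1373 = 8p ⇒ p = 171.625, q = 308.25.
Δq = 308.25 − 210 = +98.25.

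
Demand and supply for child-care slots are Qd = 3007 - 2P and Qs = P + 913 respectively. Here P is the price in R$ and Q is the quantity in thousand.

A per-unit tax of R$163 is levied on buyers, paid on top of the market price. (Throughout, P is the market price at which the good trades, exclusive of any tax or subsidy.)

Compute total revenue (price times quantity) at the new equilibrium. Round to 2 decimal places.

Before the shock: 3007 - 2P = P + 913 ⇒ 2094 = 3P ⇒ P = 698, Q = 1611.
Since buyers pay the price plus the tax, the effective demand curve becomes Qd = 2681 - 2P.
Setting them equal: 2681 - 2P = P + 913 → 1768 = 3P, so P = 1768/3 ≈ 589.3333 and Q = 4507/3 ≈ 1502.3333.
New expenditure = 589.3333 × 1502.3333 = 885375.11.

885375.11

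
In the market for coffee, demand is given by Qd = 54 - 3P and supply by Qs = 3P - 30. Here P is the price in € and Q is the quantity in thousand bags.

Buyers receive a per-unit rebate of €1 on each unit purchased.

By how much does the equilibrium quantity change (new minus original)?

+1.5

Initially, 54 - 3P = 3P - 30, so 84 = 6P and P = 14, Q = 12.
Since buyers' out-of-pocket price is the market price minus the rebate, the effective demand curve becomes Qd = 57 - 3P.
New equilibrium: 57 - 3P = 3P - 30 ⇒ 87 = 6P ⇒ P = 14.5, Q = 13.5.
ΔQ = 13.5 − 12 = +1.5.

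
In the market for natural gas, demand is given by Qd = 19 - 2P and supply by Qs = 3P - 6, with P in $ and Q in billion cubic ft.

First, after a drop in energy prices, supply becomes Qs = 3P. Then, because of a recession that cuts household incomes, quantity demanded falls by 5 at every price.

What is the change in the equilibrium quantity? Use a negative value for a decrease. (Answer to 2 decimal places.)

-0.60

Initially, 19 - 2P = 3P - 6, so 25 = 5P and P = 5, Q = 9.
With the change applied: demand Qd = 14 - 2P, supply Qs = 3P.
Setting them equal: 14 - 2P = 3P → 14 = 5P, so P = 2.8 and Q = 8.4.
ΔQ = 8.4 − 9 = -0.60.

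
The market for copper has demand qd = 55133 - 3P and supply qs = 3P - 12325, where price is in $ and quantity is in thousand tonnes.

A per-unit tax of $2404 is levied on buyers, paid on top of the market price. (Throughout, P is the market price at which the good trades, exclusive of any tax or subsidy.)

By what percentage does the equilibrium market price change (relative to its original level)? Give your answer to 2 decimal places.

Before the shock: 55133 - 3P = 3P - 12325 ⇒ 67458 = 6P ⇒ P = 11243, q = 21404.
Since buyers pay the price plus the tax, the effective demand curve becomes qd = 47921 - 3P.
Setting them equal: 47921 - 3P = 3P - 12325 → 60246 = 6P, so P = 10041 and q = 17798.
%ΔP = (10041 − 11243) / 11243 × 100 = -10.69%.

-10.69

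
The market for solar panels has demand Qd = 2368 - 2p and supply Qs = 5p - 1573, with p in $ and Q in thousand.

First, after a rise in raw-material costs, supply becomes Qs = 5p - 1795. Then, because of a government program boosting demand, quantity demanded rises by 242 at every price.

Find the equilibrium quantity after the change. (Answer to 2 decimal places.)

1351.43

Initially, 2368 - 2p = 5p - 1573, so 3941 = 7p and p = 563, Q = 1242.
The new curves are Qd = 2610 - 2p (demand) and Qs = 5p - 1795 (supply).
Equate the new curves: 2610 - 2p = 5p - 1795, giving 4405 = 7p, p = 4405/7 ≈ 629.2857, Q = 9460/7 ≈ 1351.4286.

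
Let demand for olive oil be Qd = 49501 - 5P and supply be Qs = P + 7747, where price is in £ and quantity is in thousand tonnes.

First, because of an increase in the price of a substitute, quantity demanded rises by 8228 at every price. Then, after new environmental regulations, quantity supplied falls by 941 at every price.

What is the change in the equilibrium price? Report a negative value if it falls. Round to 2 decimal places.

+1528.17

Initially, 49501 - 5P = P + 7747, so 41754 = 6P and P = 6959, Q = 14706.
After the shift, demand is Qd = 57729 - 5P and supply is Qs = P + 6806.
Equate the new curves: 57729 - 5P = P + 6806, giving 50923 = 6P, P = 50923/6 ≈ 8487.1667, Q = 91759/6 ≈ 15293.1667.
ΔP = 8487.1667 − 6959 = +1528.17.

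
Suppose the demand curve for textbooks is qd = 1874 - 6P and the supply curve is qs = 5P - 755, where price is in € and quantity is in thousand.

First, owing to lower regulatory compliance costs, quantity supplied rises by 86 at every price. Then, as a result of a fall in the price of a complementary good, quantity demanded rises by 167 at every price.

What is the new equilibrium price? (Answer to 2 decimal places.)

Initially, 1874 - 6P = 5P - 755, so 2629 = 11P and P = 239, q = 440.
After the shift, demand is qd = 2041 - 6P and supply is qs = 5P - 669.
Equate the new curves: 2041 - 6P = 5P - 669, giving 2710 = 11P, P = 2710/11 ≈ 246.3636, q = 6191/11 ≈ 562.8182.

246.36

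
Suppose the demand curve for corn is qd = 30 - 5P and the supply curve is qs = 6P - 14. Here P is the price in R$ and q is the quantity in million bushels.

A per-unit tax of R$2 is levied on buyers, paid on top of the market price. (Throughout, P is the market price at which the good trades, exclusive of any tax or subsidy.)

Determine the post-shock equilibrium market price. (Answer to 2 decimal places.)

Solve the original market: 30 - 5P = 6P - 14, hence P = 4 and q = 10.
Since buyers pay the price plus the tax, the effective demand curve becomes qd = 20 - 5P.
Setting them equal: 20 - 5P = 6P - 14 → 34 = 11P, so P = 34/11 ≈ 3.0909 and q = 50/11 ≈ 4.5455.

3.09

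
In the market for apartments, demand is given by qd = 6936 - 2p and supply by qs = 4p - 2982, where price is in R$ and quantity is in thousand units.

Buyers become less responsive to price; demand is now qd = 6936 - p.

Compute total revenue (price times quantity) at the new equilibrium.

9823580.64

Solve the original market: 6936 - 2p = 4p - 2982, hence p = 1653 and q = 3630.
The shock moves the curves to qd = 6936 - p and qs = 4p - 2982.
Setting them equal: 6936 - p = 4p - 2982 → 9918 = 5p, so p = 1983.6 and q = 4952.4.
New expenditure = 1983.6 × 4952.4 = 9823580.64.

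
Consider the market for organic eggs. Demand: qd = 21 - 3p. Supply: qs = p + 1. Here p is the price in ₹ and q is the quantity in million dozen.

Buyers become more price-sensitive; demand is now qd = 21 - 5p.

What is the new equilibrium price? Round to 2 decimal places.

3.33

Solve the original market: 21 - 3p = p + 1, hence p = 5 and q = 6.
The new curves are qd = 21 - 5p (demand) and qs = p + 1 (supply).
New equilibrium: 21 - 5p = p + 1 ⇒ 20 = 6p ⇒ p = 10/3 ≈ 3.3333, q = 13/3 ≈ 4.3333.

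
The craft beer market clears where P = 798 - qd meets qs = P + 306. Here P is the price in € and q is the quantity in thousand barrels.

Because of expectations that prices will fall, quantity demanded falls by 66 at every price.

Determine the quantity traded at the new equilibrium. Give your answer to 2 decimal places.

519.00

Before the shock: 798 - P = P + 306 ⇒ 492 = 2P ⇒ P = 246, q = 552.
After the shift, demand is qd = 732 - P and supply is qs = P + 306.
Setting them equal: 732 - P = P + 306 → 426 = 2P, so P = 213 and q = 519.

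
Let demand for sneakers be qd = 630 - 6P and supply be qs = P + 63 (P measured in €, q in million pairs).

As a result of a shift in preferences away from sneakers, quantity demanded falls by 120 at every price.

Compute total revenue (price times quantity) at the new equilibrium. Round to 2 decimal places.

Initially, 630 - 6P = P + 63, so 567 = 7P and P = 81, q = 144.
The new curves are qd = 510 - 6P (demand) and qs = P + 63 (supply).
Setting them equal: 510 - 6P = P + 63 → 447 = 7P, so P = 447/7 ≈ 63.8571 and q = 888/7 ≈ 126.8571.
New expenditure = 63.8571 × 126.8571 = 8100.73.

8100.73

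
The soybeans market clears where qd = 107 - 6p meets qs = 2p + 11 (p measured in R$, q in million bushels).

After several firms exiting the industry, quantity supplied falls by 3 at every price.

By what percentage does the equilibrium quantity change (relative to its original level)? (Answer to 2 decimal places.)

-6.43

Original equilibrium: 107 - 6p = 2p + 11 gives 96 = 8p, so p = 12 and q = 35.
After the shift, demand is qd = 107 - 6p and supply is qs = 2p + 8.
New equilibrium: 107 - 6p = 2p + 8 ⇒ 99 = 8p ⇒ p = 12.375, q = 32.75.
%Δq = (32.75 − 35) / 35 × 100 = -6.43%.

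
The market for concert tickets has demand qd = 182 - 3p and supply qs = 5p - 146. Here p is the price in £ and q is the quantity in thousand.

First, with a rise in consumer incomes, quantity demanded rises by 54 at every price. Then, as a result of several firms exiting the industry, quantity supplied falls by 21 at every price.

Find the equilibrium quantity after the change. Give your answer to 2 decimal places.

Before the shock: 182 - 3p = 5p - 146 ⇒ 328 = 8p ⇒ p = 41, q = 59.
The new curves are qd = 236 - 3p (demand) and qs = 5p - 167 (supply).
New equilibrium: 236 - 3p = 5p - 167 ⇒ 403 = 8p ⇒ p = 50.375, q = 84.875.

84.88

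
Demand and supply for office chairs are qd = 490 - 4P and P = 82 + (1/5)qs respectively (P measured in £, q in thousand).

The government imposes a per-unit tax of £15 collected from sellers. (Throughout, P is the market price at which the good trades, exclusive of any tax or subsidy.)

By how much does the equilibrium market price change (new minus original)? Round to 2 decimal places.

+8.33

Initially, 490 - 4P = 5P - 410, so 900 = 9P and P = 100, q = 90.
Since sellers keep the price net of the tax, the effective supply curve becomes qs = 5P - 485.
Setting them equal: 490 - 4P = 5P - 485 → 975 = 9P, so P = 325/3 ≈ 108.3333 and q = 170/3 ≈ 56.6667.
ΔP = 108.3333 − 100 = +8.33.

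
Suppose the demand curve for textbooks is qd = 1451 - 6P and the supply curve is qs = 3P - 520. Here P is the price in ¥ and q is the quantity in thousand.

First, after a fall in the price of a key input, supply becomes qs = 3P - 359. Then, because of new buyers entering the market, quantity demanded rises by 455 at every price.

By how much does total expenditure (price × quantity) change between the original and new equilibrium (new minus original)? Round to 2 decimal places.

+69657.00

Before the shock: 1451 - 6P = 3P - 520 ⇒ 1971 = 9P ⇒ P = 219, q = 137.
The new curves are qd = 1906 - 6P (demand) and qs = 3P - 359 (supply).
Equate the new curves: 1906 - 6P = 3P - 359, giving 2265 = 9P, P = 755/3 ≈ 251.6667, q = 396.
Expenditure moves from 219×137 = 30003 to 251.6667×396 = 99660; change = +69657.00.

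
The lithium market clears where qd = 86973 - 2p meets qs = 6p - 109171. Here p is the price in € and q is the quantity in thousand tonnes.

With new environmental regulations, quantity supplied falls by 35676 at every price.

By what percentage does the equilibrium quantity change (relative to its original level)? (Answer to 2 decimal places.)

Solve the original market: 86973 - 2p = 6p - 109171, hence p = 24518 and q = 37937.
With the change applied: demand qd = 86973 - 2p, supply qs = 6p - 144847.
Clearing the new market: 86973 - 2p = 6p - 144847, so p = 28977.5 and q = 29018.
%Δq = (29018 − 37937) / 37937 × 100 = -23.51%.

-23.51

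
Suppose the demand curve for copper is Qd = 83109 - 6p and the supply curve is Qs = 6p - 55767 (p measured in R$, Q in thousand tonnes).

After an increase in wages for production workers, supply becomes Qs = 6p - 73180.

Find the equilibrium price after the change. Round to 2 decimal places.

13024.08

Before the shock: 83109 - 6p = 6p - 55767 ⇒ 138876 = 12p ⇒ p = 11573, Q = 13671.
With the change applied: demand Qd = 83109 - 6p, supply Qs = 6p - 73180.
Clearing the new market: 83109 - 6p = 6p - 73180, so p = 156289/12 ≈ 13024.0833 and Q = 4964.5.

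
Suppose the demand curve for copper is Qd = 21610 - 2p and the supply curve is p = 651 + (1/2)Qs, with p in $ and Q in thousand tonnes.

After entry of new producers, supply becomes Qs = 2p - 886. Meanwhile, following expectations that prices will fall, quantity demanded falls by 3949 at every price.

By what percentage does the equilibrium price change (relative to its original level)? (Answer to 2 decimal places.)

-19.05

Solve the original market: 21610 - 2p = 2p - 1302, hence p = 5728 and Q = 10154.
With the change applied: demand Qd = 17661 - 2p, supply Qs = 2p - 886.
Equate the new curves: 17661 - 2p = 2p - 886, giving 18547 = 4p, p = 4636.75, Q = 8387.5.
%Δp = (4636.75 − 5728) / 5728 × 100 = -19.05%.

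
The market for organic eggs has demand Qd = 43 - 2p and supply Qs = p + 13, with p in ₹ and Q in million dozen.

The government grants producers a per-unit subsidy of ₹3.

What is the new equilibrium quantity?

25

Solve the original market: 43 - 2p = p + 13, hence p = 10 and Q = 23.
Since sellers receive the price plus the subsidy, the effective supply curve becomes Qs = p + 16.
New equilibrium: 43 - 2p = p + 16 ⇒ 27 = 3p ⇒ p = 9, Q = 25.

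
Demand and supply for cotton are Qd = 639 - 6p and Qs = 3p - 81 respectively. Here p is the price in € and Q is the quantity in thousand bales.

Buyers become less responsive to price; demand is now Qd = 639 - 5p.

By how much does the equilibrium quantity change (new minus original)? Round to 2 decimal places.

+30.00

Solve the original market: 639 - 6p = 3p - 81, hence p = 80 and Q = 159.
With the change applied: demand Qd = 639 - 5p, supply Qs = 3p - 81.
Equate the new curves: 639 - 5p = 3p - 81, giving 720 = 8p, p = 90, Q = 189.
ΔQ = 189 − 159 = +30.00.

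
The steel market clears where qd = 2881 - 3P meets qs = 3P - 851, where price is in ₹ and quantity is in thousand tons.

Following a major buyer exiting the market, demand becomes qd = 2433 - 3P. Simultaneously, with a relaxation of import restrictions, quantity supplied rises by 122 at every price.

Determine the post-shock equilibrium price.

527

Before the shock: 2881 - 3P = 3P - 851 ⇒ 3732 = 6P ⇒ P = 622, q = 1015.
The shock moves the curves to qd = 2433 - 3P and qs = 3P - 729.
Equate the new curves: 2433 - 3P = 3P - 729, giving 3162 = 6P, P = 527, q = 852.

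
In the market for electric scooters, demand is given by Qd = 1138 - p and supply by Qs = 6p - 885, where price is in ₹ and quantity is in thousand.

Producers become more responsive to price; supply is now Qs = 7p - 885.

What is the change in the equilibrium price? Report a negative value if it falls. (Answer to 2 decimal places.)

Before the shock: 1138 - p = 6p - 885 ⇒ 2023 = 7p ⇒ p = 289, Q = 849.
After the shift, demand is Qd = 1138 - p and supply is Qs = 7p - 885.
New equilibrium: 1138 - p = 7p - 885 ⇒ 2023 = 8p ⇒ p = 252.875, Q = 885.125.
Δp = 252.875 − 289 = -36.13.

-36.13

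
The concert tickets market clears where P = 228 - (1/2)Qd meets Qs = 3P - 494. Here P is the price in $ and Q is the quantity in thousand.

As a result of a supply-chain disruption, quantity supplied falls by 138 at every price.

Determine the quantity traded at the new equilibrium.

Original equilibrium: 456 - 2P = 3P - 494 gives 950 = 5P, so P = 190 and Q = 76.
The new curves are Qd = 456 - 2P (demand) and Qs = 3P - 632 (supply).
Equate the new curves: 456 - 2P = 3P - 632, giving 1088 = 5P, P = 217.6, Q = 20.8.

20.8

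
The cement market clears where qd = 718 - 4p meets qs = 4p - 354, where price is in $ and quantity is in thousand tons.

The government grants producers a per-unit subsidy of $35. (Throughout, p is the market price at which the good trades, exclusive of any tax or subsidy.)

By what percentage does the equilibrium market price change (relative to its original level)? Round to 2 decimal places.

-13.06

Original equilibrium: 718 - 4p = 4p - 354 gives 1072 = 8p, so p = 134 and q = 182.
Since sellers receive the price plus the subsidy, the effective supply curve becomes qs = 4p - 214.
Equate the new curves: 718 - 4p = 4p - 214, giving 932 = 8p, p = 116.5, q = 252.
%Δp = (116.5 − 134) / 134 × 100 = -13.06%.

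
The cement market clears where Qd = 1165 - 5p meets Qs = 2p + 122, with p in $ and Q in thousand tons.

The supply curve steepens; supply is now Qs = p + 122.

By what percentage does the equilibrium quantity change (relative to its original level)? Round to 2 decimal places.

Initially, 1165 - 5p = 2p + 122, so 1043 = 7p and p = 149, Q = 420.
With the change applied: demand Qd = 1165 - 5p, supply Qs = p + 122.
New equilibrium: 1165 - 5p = p + 122 ⇒ 1043 = 6p ⇒ p = 1043/6 ≈ 173.8333, Q = 1775/6 ≈ 295.8333.
%ΔQ = (295.8333 − 420) / 420 × 100 = -29.56%.

-29.56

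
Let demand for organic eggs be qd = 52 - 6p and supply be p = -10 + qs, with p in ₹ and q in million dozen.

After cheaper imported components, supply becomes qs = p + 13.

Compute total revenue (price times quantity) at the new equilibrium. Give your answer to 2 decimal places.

Before the shock: 52 - 6p = p + 10 ⇒ 42 = 7p ⇒ p = 6, q = 16.
The new curves are qd = 52 - 6p (demand) and qs = p + 13 (supply).
New equilibrium: 52 - 6p = p + 13 ⇒ 39 = 7p ⇒ p = 39/7 ≈ 5.5714, q = 130/7 ≈ 18.5714.
New expenditure = 5.5714 × 18.5714 = 103.47.

103.47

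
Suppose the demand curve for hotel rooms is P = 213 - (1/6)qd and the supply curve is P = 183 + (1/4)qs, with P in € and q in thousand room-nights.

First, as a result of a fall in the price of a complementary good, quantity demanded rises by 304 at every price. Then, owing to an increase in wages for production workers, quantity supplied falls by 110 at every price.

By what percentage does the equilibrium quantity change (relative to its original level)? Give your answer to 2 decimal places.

+77.22

Before the shock: 1278 - 6P = 4P - 732 ⇒ 2010 = 10P ⇒ P = 201, q = 72.
With the change applied: demand qd = 1582 - 6P, supply qs = 4P - 842.
New equilibrium: 1582 - 6P = 4P - 842 ⇒ 2424 = 10P ⇒ P = 242.4, q = 127.6.
%Δq = (127.6 − 72) / 72 × 100 = +77.22%.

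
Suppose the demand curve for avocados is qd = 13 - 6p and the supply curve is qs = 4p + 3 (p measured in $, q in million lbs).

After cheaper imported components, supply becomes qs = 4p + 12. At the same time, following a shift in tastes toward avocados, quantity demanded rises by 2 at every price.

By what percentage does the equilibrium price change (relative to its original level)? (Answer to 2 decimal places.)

-70.00

Before the shock: 13 - 6p = 4p + 3 ⇒ 10 = 10p ⇒ p = 1, q = 7.
The new curves are qd = 15 - 6p (demand) and qs = 4p + 12 (supply).
New equilibrium: 15 - 6p = 4p + 12 ⇒ 3 = 10p ⇒ p = 0.3, q = 13.2.
%Δp = (0.3 − 1) / 1 × 100 = -70.00%.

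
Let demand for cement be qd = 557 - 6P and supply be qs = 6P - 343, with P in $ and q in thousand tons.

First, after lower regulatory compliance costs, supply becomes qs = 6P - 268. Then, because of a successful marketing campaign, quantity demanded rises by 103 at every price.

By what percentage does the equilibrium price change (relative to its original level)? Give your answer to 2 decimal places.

+3.11

Before the shock: 557 - 6P = 6P - 343 ⇒ 900 = 12P ⇒ P = 75, q = 107.
The new curves are qd = 660 - 6P (demand) and qs = 6P - 268 (supply).
Setting them equal: 660 - 6P = 6P - 268 → 928 = 12P, so P = 232/3 ≈ 77.3333 and q = 196.
%ΔP = (77.3333 − 75) / 75 × 100 = +3.11%.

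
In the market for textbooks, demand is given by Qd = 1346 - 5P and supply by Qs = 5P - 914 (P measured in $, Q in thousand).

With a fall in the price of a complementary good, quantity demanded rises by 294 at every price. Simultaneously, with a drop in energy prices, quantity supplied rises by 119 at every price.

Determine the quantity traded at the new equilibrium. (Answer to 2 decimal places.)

422.50

Original equilibrium: 1346 - 5P = 5P - 914 gives 2260 = 10P, so P = 226 and Q = 216.
The new curves are Qd = 1640 - 5P (demand) and Qs = 5P - 795 (supply).
Clearing the new market: 1640 - 5P = 5P - 795, so P = 243.5 and Q = 422.5.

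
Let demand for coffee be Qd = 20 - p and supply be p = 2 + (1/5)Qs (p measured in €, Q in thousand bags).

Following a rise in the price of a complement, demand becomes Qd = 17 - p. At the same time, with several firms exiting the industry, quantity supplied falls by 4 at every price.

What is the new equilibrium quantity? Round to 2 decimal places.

Initially, 20 - p = 5p - 10, so 30 = 6p and p = 5, Q = 15.
The new curves are Qd = 17 - p (demand) and Qs = 5p - 14 (supply).
Equate the new curves: 17 - p = 5p - 14, giving 31 = 6p, p = 31/6 ≈ 5.1667, Q = 71/6 ≈ 11.8333.

11.83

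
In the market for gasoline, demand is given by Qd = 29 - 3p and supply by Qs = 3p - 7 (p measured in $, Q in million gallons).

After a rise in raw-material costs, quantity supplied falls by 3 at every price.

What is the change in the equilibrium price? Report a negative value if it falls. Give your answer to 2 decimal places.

Before the shock: 29 - 3p = 3p - 7 ⇒ 36 = 6p ⇒ p = 6, Q = 11.
The new curves are Qd = 29 - 3p (demand) and Qs = 3p - 10 (supply).
Clearing the new market: 29 - 3p = 3p - 10, so p = 6.5 and Q = 9.5.
Δp = 6.5 − 6 = +0.50.

+0.50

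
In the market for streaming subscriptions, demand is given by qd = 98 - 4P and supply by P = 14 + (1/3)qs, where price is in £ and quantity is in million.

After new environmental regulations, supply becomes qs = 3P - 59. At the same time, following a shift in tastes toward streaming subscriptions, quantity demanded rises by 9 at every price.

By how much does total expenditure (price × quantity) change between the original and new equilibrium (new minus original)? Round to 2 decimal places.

Initially, 98 - 4P = 3P - 42, so 140 = 7P and P = 20, q = 18.
The shock moves the curves to qd = 107 - 4P and qs = 3P - 59.
Setting them equal: 107 - 4P = 3P - 59 → 166 = 7P, so P = 166/7 ≈ 23.7143 and q = 85/7 ≈ 12.1429.
Expenditure moves from 20×18 = 360 to 23.7143×12.1429 = 287.9592; change = -72.04.

-72.04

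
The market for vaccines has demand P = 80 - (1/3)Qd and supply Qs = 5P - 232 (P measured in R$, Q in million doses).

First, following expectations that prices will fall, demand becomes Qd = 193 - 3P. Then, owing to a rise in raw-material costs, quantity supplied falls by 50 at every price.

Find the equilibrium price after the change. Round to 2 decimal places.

59.38

Solve the original market: 240 - 3P = 5P - 232, hence P = 59 and Q = 63.
With the change applied: demand Qd = 193 - 3P, supply Qs = 5P - 282.
Clearing the new market: 193 - 3P = 5P - 282, so P = 59.375 and Q = 14.875.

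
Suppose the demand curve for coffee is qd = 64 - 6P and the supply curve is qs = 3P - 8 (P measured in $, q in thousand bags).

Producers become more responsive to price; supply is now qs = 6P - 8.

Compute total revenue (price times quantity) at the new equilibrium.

168

Solve the original market: 64 - 6P = 3P - 8, hence P = 8 and q = 16.
The shock moves the curves to qd = 64 - 6P and qs = 6P - 8.
Setting them equal: 64 - 6P = 6P - 8 → 72 = 12P, so P = 6 and q = 28.
New expenditure = 6 × 28 = 168.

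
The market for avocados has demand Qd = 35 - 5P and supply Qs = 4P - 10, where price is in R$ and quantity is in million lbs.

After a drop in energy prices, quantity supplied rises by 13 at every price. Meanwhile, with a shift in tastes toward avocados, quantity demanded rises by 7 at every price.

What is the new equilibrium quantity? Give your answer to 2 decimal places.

20.33

Solve the original market: 35 - 5P = 4P - 10, hence P = 5 and Q = 10.
The new curves are Qd = 42 - 5P (demand) and Qs = 4P + 3 (supply).
Clearing the new market: 42 - 5P = 4P + 3, so P = 13/3 ≈ 4.3333 and Q = 61/3 ≈ 20.3333.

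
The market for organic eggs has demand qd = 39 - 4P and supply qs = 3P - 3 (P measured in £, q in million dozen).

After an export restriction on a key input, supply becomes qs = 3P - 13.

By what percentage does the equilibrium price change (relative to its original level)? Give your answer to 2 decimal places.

Solve the original market: 39 - 4P = 3P - 3, hence P = 6 and q = 15.
The shock moves the curves to qd = 39 - 4P and qs = 3P - 13.
Clearing the new market: 39 - 4P = 3P - 13, so P = 52/7 ≈ 7.4286 and q = 65/7 ≈ 9.2857.
%ΔP = (7.4286 − 6) / 6 × 100 = +23.81%.

+23.81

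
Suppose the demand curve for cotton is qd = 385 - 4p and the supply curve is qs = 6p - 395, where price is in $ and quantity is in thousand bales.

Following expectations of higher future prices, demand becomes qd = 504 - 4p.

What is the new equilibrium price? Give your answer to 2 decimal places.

89.90

Original equilibrium: 385 - 4p = 6p - 395 gives 780 = 10p, so p = 78 and q = 73.
The shock moves the curves to qd = 504 - 4p and qs = 6p - 395.
Clearing the new market: 504 - 4p = 6p - 395, so p = 89.9 and q = 144.4.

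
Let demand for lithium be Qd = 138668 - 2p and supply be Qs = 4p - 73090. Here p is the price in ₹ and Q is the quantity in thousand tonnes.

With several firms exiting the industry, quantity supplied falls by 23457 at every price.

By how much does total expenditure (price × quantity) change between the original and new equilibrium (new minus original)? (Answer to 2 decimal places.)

-40357768.50

Solve the original market: 138668 - 2p = 4p - 73090, hence p = 35293 and Q = 68082.
The new curves are Qd = 138668 - 2p (demand) and Qs = 4p - 96547 (supply).
Setting them equal: 138668 - 2p = 4p - 96547 → 235215 = 6p, so p = 39202.5 and Q = 60263.
Expenditure moves from 35293×68082 = 2402818026 to 39202.5×60263 = 2362460257.5; change = -40357768.50.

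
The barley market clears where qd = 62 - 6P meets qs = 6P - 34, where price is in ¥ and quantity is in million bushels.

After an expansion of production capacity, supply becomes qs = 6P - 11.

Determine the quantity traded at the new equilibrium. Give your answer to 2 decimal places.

Solve the original market: 62 - 6P = 6P - 34, hence P = 8 and q = 14.
The shock moves the curves to qd = 62 - 6P and qs = 6P - 11.
New equilibrium: 62 - 6P = 6P - 11 ⇒ 73 = 12P ⇒ P = 73/12 ≈ 6.0833, q = 25.5.

25.50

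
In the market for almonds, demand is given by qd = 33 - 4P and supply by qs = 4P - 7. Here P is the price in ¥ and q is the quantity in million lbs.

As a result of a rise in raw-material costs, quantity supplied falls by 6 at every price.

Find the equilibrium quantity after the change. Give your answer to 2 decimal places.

Initially, 33 - 4P = 4P - 7, so 40 = 8P and P = 5, q = 13.
With the change applied: demand qd = 33 - 4P, supply qs = 4P - 13.
Clearing the new market: 33 - 4P = 4P - 13, so P = 5.75 and q = 10.

10.00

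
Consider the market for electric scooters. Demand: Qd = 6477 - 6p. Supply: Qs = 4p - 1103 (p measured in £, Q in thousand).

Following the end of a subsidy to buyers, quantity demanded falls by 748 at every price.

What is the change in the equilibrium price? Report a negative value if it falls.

Original equilibrium: 6477 - 6p = 4p - 1103 gives 7580 = 10p, so p = 758 and Q = 1929.
The shock moves the curves to Qd = 5729 - 6p and Qs = 4p - 1103.
Setting them equal: 5729 - 6p = 4p - 1103 → 6832 = 10p, so p = 683.2 and Q = 1629.8.
Δp = 683.2 − 758 = -74.8.

-74.8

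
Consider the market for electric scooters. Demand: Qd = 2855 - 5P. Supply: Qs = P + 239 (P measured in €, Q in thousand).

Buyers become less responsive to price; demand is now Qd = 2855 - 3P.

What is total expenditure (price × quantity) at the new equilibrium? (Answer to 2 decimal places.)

Solve the original market: 2855 - 5P = P + 239, hence P = 436 and Q = 675.
The new curves are Qd = 2855 - 3P (demand) and Qs = P + 239 (supply).
Equate the new curves: 2855 - 3P = P + 239, giving 2616 = 4P, P = 654, Q = 893.
New expenditure = 654 × 893 = 584022.00.

584022.00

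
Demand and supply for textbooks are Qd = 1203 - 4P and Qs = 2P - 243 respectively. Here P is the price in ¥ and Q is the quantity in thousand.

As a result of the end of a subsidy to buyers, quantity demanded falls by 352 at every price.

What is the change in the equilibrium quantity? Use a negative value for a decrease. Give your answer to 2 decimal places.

-117.33

Initially, 1203 - 4P = 2P - 243, so 1446 = 6P and P = 241, Q = 239.
The shock moves the curves to Qd = 851 - 4P and Qs = 2P - 243.
Clearing the new market: 851 - 4P = 2P - 243, so P = 547/3 ≈ 182.3333 and Q = 365/3 ≈ 121.6667.
ΔQ = 121.6667 − 239 = -117.33.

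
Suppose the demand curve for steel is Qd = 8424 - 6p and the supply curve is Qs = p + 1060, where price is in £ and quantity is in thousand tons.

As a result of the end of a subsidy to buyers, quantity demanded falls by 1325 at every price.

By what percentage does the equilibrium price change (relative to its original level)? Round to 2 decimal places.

-17.99

Solve the original market: 8424 - 6p = p + 1060, hence p = 1052 and Q = 2112.
With the change applied: demand Qd = 7099 - 6p, supply Qs = p + 1060.
New equilibrium: 7099 - 6p = p + 1060 ⇒ 6039 = 7p ⇒ p = 6039/7 ≈ 862.7143, Q = 13459/7 ≈ 1922.7143.
%Δp = (862.7143 − 1052) / 1052 × 100 = -17.99%.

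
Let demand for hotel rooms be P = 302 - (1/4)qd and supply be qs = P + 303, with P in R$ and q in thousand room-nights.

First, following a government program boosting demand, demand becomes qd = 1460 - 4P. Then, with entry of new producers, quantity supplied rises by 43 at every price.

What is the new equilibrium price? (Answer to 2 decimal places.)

Before the shock: 1208 - 4P = P + 303 ⇒ 905 = 5P ⇒ P = 181, q = 484.
After the shift, demand is qd = 1460 - 4P and supply is qs = P + 346.
Clearing the new market: 1460 - 4P = P + 346, so P = 222.8 and q = 568.8.

222.80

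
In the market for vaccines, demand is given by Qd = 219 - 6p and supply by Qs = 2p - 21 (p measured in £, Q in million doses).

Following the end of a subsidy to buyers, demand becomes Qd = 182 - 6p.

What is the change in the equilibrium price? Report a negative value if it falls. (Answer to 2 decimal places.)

-4.63

Initially, 219 - 6p = 2p - 21, so 240 = 8p and p = 30, Q = 39.
With the change applied: demand Qd = 182 - 6p, supply Qs = 2p - 21.
Setting them equal: 182 - 6p = 2p - 21 → 203 = 8p, so p = 25.375 and Q = 29.75.
Δp = 25.375 − 30 = -4.63.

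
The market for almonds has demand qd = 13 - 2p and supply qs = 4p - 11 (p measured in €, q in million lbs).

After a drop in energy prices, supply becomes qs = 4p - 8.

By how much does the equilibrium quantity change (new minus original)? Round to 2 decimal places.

+1.00

Initially, 13 - 2p = 4p - 11, so 24 = 6p and p = 4, q = 5.
The new curves are qd = 13 - 2p (demand) and qs = 4p - 8 (supply).
Clearing the new market: 13 - 2p = 4p - 8, so p = 3.5 and q = 6.
Δq = 6 − 5 = +1.00.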